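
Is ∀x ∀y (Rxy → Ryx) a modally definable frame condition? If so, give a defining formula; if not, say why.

Yes, by q → □◇q

Yes: it is symmetry, defined by the B schema q → □◇q.
Suppose q→□◇q is valid. Take Rxy and set V(q)={x}. Then q at x, so □◇q at x, so ◇q at y, so some z with Ryz has q; z=x, i.e. Ryx.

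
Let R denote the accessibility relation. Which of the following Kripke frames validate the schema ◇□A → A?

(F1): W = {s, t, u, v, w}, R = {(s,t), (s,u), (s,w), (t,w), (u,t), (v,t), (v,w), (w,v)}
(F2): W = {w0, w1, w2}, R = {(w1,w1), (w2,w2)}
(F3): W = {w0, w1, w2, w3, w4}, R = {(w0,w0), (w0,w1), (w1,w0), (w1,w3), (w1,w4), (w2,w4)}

This is the axiom for symmetry; its first-order frame correspondent is ∀x ∀y (Rxy → Ryx).
(F1): fails — Rut but not Rtu.
(F2): condition met.
(F3): fails — Rw2w4 but not Rw4w2.
Valid on: (F2).

(F2)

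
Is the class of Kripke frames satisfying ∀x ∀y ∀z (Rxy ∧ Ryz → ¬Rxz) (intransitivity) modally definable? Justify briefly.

Not modally definable

If a class were modally definable it would be closed under surjective bounded morphisms (Goldblatt–Thomason).
The 5-cycle (worlds s,t,u,v,w with s→t→u→v→w→s) is intransitive. Mapping every world to a single reflexive point • is a surjective bounded morphism; the reflexive point is not intransitive (R••∧R•• but R••).
Hence intransitivity is not modally definable.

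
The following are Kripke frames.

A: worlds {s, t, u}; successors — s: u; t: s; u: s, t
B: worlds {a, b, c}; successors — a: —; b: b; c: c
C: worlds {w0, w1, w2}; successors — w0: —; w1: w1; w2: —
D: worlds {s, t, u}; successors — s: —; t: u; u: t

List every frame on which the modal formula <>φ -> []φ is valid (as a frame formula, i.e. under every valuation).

This is the axiom for partial functionality; its first-order frame correspondent is forall x forall y forall z (Rxy & Rxz -> y = z).
A: fails — u sees both s and t.
B: satisfies the condition.
C: satisfies the condition.
D: satisfies the condition.

B, C, D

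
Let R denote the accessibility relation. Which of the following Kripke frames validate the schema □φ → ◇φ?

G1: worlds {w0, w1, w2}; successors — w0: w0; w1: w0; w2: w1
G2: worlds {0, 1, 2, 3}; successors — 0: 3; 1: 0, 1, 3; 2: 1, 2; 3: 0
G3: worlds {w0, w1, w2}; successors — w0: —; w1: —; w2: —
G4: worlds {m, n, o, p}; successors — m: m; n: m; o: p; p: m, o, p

G1, G2, G4

Frame correspondent (Sahlqvist): ∀x ∃y Rxy — i.e. seriality.
G1: satisfies the condition.
G2: satisfies the condition.
G3: fails — world w0 has no successor.
G4: satisfies the condition.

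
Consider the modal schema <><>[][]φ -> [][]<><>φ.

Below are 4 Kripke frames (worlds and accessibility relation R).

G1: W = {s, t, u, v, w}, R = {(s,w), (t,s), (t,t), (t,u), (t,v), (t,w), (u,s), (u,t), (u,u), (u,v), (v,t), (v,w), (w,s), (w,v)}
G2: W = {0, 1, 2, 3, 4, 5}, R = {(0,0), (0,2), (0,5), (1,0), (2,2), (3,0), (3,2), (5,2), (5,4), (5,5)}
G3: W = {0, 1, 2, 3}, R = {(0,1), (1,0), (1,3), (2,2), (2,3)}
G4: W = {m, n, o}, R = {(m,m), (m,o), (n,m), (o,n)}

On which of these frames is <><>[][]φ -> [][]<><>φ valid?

Frame correspondent (Sahlqvist): forall x forall y forall z ((x R^2 y & x R^2 z) -> exists w (y R^2 w & z R^2 w)) — i.e. a generalized confluence (Geach) condition.
G1: fails — tR²s, tR²w but no w* with sR²w* and wR²w*.
G2: fails — 0R²0, 0R²4 but no w with 0R²w and 4R²w.
G3: fails — 0R²0, 0R²3 but no w with 0R²w and 3R²w.
G4: condition met.

G4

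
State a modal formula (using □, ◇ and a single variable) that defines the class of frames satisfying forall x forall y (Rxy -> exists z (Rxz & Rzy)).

□□p → □p

A defining formula is □□p → □p (the C4 axiom).
Suppose □□p→□p is valid. Take Rxy and set V(p)={w : xR²w}. Then □□p at x, so □p at x, so p at y, i.e. ∃z(Rxz∧Rzy).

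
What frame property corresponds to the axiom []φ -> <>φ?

Suppose □φ→◇φ is valid. At any x set V(φ)=W. Then □φ at x, so ◇φ at x, so x has a successor.

Seriality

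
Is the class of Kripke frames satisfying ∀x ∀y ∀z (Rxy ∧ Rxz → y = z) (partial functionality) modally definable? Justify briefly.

Yes, by ◇p → □p

This is a Sahlqvist condition; the CD axiom ◇p → □p defines it.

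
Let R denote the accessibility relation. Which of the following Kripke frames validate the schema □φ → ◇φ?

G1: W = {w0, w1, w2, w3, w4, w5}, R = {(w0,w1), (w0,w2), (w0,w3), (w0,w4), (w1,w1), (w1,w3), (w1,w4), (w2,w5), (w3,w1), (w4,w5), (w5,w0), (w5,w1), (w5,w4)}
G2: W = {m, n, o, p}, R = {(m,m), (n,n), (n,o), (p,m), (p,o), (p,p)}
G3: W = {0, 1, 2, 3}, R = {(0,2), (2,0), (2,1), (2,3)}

G1

The schema corresponds to seriality: ∀x ∃y Rxy.
G1: condition met.
G2: fails — world o has no successor.
G3: fails — world 1 has no successor.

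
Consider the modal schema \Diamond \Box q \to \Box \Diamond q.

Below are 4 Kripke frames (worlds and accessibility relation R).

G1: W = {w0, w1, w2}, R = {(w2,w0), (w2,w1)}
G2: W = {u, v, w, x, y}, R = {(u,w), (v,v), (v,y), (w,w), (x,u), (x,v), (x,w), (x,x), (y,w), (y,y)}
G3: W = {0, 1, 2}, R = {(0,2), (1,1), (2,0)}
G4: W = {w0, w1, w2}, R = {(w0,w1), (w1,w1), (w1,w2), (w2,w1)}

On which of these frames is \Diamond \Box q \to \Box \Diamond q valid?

G3, G4

Frame correspondent (Sahlqvist): \forall x \forall y \forall z (Rxy \wedge Rxz \to \exists w (Ryw \wedge Rzw)) — i.e. convergence.
G1: fails — Rw2w0 and Rw2w0 but w0 and w0 have no common successor.
G2: fails — Rxw and Rxv but w and v have no common successor.
G3: holds.
G4: holds.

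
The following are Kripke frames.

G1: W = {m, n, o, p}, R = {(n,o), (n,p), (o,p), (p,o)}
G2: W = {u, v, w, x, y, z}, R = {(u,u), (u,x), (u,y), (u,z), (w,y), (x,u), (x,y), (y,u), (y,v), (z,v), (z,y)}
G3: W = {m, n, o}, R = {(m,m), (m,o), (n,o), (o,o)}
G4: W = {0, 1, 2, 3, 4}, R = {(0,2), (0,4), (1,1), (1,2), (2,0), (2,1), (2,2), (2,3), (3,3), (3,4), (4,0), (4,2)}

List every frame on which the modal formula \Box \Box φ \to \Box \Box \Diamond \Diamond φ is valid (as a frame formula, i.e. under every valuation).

G1, G3, G4

The schema corresponds to a generalized confluence (Geach) condition: \forall x \forall z (x R^2 z \to \exists w (x R^2 w \wedge z R^2 w)).
G1: satisfies the condition.
G2: fails — uR²v but no t with uR²t and vR²t.
G3: satisfies the condition.
G4: satisfies the condition.
Valid on: G1, G3, G4.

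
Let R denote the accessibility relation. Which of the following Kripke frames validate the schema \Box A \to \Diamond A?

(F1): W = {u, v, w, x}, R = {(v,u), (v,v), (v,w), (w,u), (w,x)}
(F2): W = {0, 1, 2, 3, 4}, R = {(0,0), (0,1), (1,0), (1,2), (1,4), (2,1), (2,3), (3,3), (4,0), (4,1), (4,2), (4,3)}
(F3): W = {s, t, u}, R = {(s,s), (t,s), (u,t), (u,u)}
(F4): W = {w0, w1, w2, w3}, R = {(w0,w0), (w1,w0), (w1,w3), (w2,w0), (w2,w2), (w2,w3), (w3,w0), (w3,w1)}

(F2), (F3), (F4)

This is the axiom for seriality; its first-order frame correspondent is \forall x \exists y Rxy.
(F1): fails — world u has no successor.
(F2): satisfies the condition.
(F3): satisfies the condition.
(F4): satisfies the condition.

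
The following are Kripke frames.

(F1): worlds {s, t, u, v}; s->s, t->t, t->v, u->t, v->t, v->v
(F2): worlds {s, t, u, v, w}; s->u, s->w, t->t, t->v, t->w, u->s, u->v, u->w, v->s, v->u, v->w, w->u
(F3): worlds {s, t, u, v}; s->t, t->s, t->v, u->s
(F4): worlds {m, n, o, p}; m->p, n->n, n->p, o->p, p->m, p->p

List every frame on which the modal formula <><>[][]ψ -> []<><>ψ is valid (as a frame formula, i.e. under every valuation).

(F1), (F2), (F4)

Frame correspondent (Sahlqvist): forall x forall y forall z ((x R^2 y & xRz) -> exists w (y R^2 w & z R^2 w)) — i.e. a generalized confluence (Geach) condition.
(F1): ✓.
(F2): ✓.
(F3): fails — sR²s, sRt but no w with sR²w and tR²w.
(F4): ✓.
Valid on: (F1), (F2), (F4).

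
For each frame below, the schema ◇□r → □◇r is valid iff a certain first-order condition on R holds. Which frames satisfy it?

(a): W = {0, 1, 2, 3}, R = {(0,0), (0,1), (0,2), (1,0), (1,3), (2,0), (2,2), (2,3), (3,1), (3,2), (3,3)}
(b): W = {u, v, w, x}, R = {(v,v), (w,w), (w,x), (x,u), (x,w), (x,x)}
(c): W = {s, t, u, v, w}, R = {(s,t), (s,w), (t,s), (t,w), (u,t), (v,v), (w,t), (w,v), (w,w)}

(a)

The schema corresponds to convergence: ∀x ∀y ∀z (Rxy ∧ Rxz → ∃w (Ryw ∧ Rzw)).
(a): ✓.
(b): fails — Rxw and Rxu but w and u have no common successor.
(c): fails — Rwt and Rwv but t and v have no common successor.
Valid on: (a).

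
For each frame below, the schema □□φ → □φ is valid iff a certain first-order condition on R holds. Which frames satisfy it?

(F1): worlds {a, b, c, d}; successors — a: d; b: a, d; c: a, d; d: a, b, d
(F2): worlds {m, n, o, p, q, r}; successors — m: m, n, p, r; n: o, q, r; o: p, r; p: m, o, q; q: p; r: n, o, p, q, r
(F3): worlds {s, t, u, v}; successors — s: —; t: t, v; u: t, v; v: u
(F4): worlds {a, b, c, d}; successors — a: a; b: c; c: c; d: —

(F1), (F4)

The schema corresponds to density: ∀x ∀y (Rxy → ∃z (Rxz ∧ Rzy)).
(F1): satisfies the condition.
(F2): fails — Rpo but no z with Rpz and Rzo.
(F3): fails — Rvu but no z with Rvz and Rzu.
(F4): satisfies the condition.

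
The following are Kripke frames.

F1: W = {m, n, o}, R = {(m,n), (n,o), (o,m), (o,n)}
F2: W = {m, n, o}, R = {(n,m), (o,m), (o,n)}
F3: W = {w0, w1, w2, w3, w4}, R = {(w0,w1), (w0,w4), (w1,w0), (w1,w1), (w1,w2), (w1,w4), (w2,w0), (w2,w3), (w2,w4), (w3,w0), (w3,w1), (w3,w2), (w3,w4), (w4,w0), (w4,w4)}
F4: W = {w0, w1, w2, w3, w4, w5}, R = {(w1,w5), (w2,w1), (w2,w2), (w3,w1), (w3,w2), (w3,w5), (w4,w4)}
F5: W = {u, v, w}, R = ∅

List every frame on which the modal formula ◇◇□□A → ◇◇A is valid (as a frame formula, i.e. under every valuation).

F3, F5

Frame correspondent (Sahlqvist): ∀x ∀y (xR²y → ∃w (yR²w ∧ xR²w)) — i.e. a generalized confluence (Geach) condition.
F1: fails — nR²m but no w with mR²w and nR²w.
F2: fails — oR²m but no w with mR²w and oR²w.
F3: condition met.
F4: fails — w2R²w1 but no w with w1R²w and w2R²w.
F5: condition met.
Valid on: F3, F5.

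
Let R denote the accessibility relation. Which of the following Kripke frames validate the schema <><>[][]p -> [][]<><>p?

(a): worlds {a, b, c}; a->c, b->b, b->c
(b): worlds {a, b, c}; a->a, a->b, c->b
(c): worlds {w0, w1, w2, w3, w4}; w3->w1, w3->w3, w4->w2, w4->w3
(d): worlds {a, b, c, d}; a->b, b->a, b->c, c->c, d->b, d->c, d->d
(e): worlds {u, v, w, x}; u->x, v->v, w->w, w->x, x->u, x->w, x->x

(d), (e)

Frame correspondent (Sahlqvist): forall x forall y forall z ((x R^2 y & x R^2 z) -> exists w (y R^2 w & z R^2 w)) — i.e. a generalized confluence (Geach) condition.
(a): fails — bR²b, bR²c but no w with bR²w and cR²w.
(b): fails — aR²a, aR²b but no w with aR²w and bR²w.
(c): fails — w3R²w1, w3R²w1 but no w with w1R²w and w1R²w.
(d): ✓.
(e): ✓.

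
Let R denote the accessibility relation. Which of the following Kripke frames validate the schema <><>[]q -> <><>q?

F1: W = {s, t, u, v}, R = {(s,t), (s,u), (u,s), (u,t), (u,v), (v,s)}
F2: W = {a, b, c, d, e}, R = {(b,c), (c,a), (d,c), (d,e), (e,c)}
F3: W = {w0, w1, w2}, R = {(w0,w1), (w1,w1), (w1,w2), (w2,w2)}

F3

This is the axiom for a generalized confluence (Geach) condition; its first-order frame correspondent is forall x forall y (x R^2 y -> exists w (yRw & x R^2 w)).
F1: fails — sR²t but no w with tRw and sR²w.
F2: fails — bR²a but no w with aRw and bR²w.
F3: holds.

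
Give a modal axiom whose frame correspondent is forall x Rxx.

□p → p

The condition is reflexivity. The T schema □p → p defines it.
Suppose □p→p is valid. At any x set V(p)={w : Rxw}. Then □p holds at x, so p holds at x, i.e. Rxx.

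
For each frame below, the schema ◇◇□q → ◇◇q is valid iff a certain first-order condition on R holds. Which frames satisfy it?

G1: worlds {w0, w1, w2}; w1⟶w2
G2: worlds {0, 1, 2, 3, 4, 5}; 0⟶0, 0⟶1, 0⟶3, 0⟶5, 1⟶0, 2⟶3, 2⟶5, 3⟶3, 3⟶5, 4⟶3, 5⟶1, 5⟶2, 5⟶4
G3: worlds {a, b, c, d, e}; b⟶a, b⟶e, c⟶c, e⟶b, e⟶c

This is the axiom for a generalized confluence (Geach) condition; its first-order frame correspondent is ∀x ∀y (xR²y → ∃w (yRw ∧ xR²w)).
G1: condition met.
G2: fails — 2R²1 but no w with 1Rw and 2R²w.
G3: fails — bR²b but no w with bRw and bR²w.

G1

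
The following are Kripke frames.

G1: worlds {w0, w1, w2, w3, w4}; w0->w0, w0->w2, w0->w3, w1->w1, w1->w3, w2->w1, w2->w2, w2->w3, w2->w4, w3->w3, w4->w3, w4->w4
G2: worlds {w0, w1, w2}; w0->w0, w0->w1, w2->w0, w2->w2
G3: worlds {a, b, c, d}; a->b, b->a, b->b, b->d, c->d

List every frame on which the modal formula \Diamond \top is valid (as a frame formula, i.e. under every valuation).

Frame correspondent (Sahlqvist): \forall x \exists y Rxy — i.e. seriality.
G1: ✓.
G2: fails — world w1 has no successor.
G3: fails — world d has no successor.
Valid on: G1.

G1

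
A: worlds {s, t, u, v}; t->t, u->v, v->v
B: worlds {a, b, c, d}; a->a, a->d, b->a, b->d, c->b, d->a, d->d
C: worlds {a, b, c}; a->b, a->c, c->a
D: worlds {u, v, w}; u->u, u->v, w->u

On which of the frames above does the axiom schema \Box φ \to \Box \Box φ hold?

A

The schema corresponds to transitivity: \forall x \forall y \forall z (Rxy \wedge Ryz \to Rxz).
A: satisfies the condition.
B: fails — Rcb and Rba but not Rca.
C: fails — Rac and Rca but not Raa.
D: fails — Rwu and Ruv but not Rwv.
Valid on: A.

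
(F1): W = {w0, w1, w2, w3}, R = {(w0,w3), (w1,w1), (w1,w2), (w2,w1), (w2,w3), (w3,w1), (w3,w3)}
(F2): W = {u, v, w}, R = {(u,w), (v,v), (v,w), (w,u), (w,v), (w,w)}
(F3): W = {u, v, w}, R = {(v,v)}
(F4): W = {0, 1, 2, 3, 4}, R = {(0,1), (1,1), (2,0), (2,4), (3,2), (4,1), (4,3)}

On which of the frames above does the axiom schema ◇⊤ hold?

The schema corresponds to seriality: ∀x ∃y Rxy.
(F1): holds.
(F2): holds.
(F3): fails — world u has no successor.
(F4): holds.

(F1), (F2), (F4)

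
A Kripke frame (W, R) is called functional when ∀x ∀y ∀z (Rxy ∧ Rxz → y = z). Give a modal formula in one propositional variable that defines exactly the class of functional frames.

This is partial functionality; the standard corresponding axiom is CD: ◇ψ → □ψ.

◇ψ → □ψ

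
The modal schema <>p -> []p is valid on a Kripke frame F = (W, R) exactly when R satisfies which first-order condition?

Suppose ◇p→□p is valid. Take Rxy, Rxz and set V(p)={y}. Then ◇p at x, so □p at x, so p at z, i.e. z=y.

partial functionality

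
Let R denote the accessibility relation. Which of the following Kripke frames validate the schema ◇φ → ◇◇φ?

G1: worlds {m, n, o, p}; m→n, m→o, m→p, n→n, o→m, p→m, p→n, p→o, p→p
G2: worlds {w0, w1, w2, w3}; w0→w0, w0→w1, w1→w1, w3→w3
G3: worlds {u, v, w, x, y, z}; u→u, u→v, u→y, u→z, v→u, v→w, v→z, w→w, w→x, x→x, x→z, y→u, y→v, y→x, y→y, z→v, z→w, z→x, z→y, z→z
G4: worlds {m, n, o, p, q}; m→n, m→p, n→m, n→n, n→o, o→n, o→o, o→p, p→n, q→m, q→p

G2, G3

Frame correspondent (Sahlqvist): ∀x ∀y (xRy → ∃w (y = w ∧ xR²w)) — i.e. a generalized confluence (Geach) condition.
G1: fails — oRm but no w with m=w and oR²w.
G2: satisfies the condition.
G3: satisfies the condition.
G4: fails — mRp but no w with p=w and mR²w.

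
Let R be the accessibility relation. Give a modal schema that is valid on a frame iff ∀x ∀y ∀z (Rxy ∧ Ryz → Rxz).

□s → □□s

This is transitivity; the standard corresponding axiom is 4: □s → □□s.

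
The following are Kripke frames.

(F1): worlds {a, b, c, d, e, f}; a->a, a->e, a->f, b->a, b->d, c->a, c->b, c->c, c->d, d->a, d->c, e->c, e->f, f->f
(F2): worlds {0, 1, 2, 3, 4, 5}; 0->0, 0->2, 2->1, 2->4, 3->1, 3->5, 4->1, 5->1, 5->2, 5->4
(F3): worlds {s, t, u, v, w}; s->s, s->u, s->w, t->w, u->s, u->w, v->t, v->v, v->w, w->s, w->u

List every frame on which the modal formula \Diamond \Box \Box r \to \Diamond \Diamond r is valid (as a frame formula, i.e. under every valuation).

(F1), (F3)

This is the axiom for a generalized confluence (Geach) condition; its first-order frame correspondent is \forall x \forall y (xRy \to \exists w (y R^2 w \wedge x R^2 w)).
(F1): ✓.
(F2): fails — 2R1 but no w with 1R²w and 2R²w.
(F3): ✓.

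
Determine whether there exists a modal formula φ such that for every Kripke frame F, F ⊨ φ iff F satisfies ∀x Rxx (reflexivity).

The condition is reflexivity. A defining modal formula is □q → q.
Suppose □q→q is valid. At any x set V(q)={w : Rxw}. Then □q holds at x, so q holds at x, i.e. Rxx.

Yes, by □q → q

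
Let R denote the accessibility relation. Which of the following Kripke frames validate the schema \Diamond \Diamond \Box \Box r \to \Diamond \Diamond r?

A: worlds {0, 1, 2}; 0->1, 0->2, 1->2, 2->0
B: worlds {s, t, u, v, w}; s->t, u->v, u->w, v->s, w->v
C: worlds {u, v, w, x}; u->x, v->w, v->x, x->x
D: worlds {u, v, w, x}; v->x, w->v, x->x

C, D

The schema corresponds to a generalized confluence (Geach) condition: \forall x \forall y (x R^2 y \to \exists w (y R^2 w \wedge x R^2 w)).
A: fails — 2R²1 but no w with 1R²w and 2R²w.
B: fails — uR²s but no w* with sR²w* and uR²w*.
C: ✓.
D: ✓.
Valid on: C, D.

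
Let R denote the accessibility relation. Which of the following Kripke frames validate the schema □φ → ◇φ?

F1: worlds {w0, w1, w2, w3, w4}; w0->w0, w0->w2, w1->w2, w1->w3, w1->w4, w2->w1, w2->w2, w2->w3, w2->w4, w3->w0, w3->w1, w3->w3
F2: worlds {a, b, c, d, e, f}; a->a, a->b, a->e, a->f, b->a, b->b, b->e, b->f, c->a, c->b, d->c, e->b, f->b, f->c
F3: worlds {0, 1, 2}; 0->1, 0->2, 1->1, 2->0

This is the axiom for seriality; its first-order frame correspondent is ∀x ∃y Rxy.
F1: fails — world w4 has no successor.
F2: satisfies the condition.
F3: satisfies the condition.

F2, F3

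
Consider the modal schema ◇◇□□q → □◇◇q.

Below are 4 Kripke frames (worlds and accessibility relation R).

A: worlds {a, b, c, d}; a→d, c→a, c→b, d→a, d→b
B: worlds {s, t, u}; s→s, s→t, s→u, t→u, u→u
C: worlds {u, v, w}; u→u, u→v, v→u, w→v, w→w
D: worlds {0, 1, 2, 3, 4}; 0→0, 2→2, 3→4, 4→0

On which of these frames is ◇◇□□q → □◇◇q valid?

B, C, D

The schema corresponds to a generalized confluence (Geach) condition: ∀x ∀y ∀z ((xR²y ∧ xRz) → ∃w (yR²w ∧ zR²w)).
A: fails — aR²a, aRd but no w with aR²w and dR²w.
B: holds.
C: holds.
D: holds.
Valid on: B, C, D.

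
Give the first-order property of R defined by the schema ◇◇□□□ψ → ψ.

This is a Sahlqvist (Geach-type) schema ◇^2□^3ψ → □^0◇^0ψ.
First-order correspondent: ∀x ∀y (xR²y → ∃w (yR³w ∧ x = w)).

∀x ∀y (xR²y → ∃w (yR³w ∧ x = w))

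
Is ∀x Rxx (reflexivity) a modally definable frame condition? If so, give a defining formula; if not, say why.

The condition is reflexivity. A defining modal formula is □p → p.

Definable; □p → p defines it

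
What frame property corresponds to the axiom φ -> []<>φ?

Suppose φ→□◇φ is valid. Take Rxy and set V(φ)={x}. Then φ at x, so □◇φ at x, so ◇φ at y, so some z with Ryz has φ; z=x, i.e. Ryx.

symmetry: forall x forall y (Rxy -> Ryx)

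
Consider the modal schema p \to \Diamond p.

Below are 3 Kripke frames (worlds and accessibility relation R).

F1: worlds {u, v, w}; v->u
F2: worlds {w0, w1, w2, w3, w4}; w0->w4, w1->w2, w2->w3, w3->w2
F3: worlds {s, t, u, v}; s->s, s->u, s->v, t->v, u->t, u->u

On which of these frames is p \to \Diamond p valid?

This is the axiom for reflexivity; its first-order frame correspondent is \forall x Rxx.
F1: fails — world u does not see itself.
F2: fails — world w0 does not see itself.
F3: fails — world t does not see itself.

none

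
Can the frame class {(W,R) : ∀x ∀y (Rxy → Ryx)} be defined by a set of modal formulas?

Definable; r → □◇r defines it

The condition is symmetry. A defining modal formula is r → □◇r.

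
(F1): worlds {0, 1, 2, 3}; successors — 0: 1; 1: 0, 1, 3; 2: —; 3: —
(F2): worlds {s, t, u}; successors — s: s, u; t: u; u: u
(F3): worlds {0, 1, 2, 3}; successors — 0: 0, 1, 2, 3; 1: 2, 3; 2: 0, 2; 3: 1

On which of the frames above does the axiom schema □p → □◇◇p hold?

The schema corresponds to a generalized confluence (Geach) condition: ∀x ∀z (xRz → ∃w (xRw ∧ zR²w)).
(F1): fails — 1R3 but no w with 1Rw and 3R²w.
(F2): condition met.
(F3): condition met.

(F2), (F3)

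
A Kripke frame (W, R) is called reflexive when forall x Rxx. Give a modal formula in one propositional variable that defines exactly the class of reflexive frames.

□r → r

A defining formula is □r → r (the T axiom).
Suppose □r→r is valid. At any x set V(r)={w : Rxw}. Then □r holds at x, so r holds at x, i.e. Rxx.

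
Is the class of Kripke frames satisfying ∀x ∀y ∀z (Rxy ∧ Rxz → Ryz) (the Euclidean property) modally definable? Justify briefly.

Definable; ◇r → □◇r defines it

Yes: it is the Euclidean property, defined by the 5 schema ◇r → □◇r.
Suppose ◇r→□◇r is valid. Take Rxy, Rxz and set V(r)={y}. Then ◇r at x, so □◇r at x, so ◇r at z, so some w with Rzw has r; w=y, i.e. Rzy. By symmetry of the argument, Ryz.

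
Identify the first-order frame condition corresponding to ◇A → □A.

Suppose ◇A→□A is valid. Take Rxy, Rxz and set V(A)={y}. Then ◇A at x, so □A at x, so A at z, i.e. z=y.
Conversely, any frame satisfying ∀x ∀y ∀z (Rxy ∧ Rxz → y = z) validates the schema.
Frame condition: ∀x ∀y ∀z (Rxy ∧ Rxz → y = z).

partial functionality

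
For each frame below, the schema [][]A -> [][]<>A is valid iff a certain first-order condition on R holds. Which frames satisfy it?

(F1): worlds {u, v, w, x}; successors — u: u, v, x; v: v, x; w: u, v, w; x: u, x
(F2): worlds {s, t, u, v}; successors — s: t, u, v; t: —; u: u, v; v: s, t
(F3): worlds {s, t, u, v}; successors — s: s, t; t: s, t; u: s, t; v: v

Frame correspondent (Sahlqvist): forall x forall z (x R^2 z -> exists w (x R^2 w & zRw)) — i.e. a generalized confluence (Geach) condition.
(F1): ✓.
(F2): fails — sR²t but no w with sR²w and tRw.
(F3): ✓.

(F1), (F3)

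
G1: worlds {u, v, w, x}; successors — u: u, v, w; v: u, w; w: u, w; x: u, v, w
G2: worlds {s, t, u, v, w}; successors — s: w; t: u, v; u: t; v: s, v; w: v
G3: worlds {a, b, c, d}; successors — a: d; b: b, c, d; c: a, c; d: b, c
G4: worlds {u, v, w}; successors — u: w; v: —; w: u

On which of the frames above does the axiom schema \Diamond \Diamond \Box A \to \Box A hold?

G4

Frame correspondent (Sahlqvist): \forall x \forall y \forall z ((x R^2 y \wedge xRz) \to \exists w (yRw \wedge z = w)) — i.e. a generalized confluence (Geach) condition.
G1: fails — uR²v, uRv but no t with vRt and v=t.
G2: fails — sR²v, sRw but no w* with vRw* and w=w*.
G3: fails — aR²c, aRd but no w with cRw and d=w.
G4: satisfies the condition.
Valid on: G4.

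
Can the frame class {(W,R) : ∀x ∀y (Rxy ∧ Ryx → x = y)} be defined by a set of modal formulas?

Not modally definable

Modal frame validity is preserved under surjective bounded morphisms.
The 4-cycle (worlds w0,w1,w2,w3 with w0→w1→w2→w3→w0) is antisymmetric. Sending even-indexed worlds to • and odd-indexed worlds to ∘ is a surjective bounded morphism onto the two-world frame with •↔∘, which is not antisymmetric.
Hence antisymmetry is not modally definable.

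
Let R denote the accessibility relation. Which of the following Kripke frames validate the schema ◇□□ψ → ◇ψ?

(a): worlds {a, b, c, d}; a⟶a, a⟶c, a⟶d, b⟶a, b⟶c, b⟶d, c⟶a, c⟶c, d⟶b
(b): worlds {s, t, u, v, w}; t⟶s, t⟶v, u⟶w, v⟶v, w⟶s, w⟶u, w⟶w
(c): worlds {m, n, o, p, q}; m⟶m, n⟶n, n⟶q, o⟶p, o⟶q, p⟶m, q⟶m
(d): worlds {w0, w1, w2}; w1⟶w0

This is the axiom for a generalized confluence (Geach) condition; its first-order frame correspondent is ∀x ∀y (xRy → ∃w (yR²w ∧ xRw)).
(a): satisfies the condition.
(b): fails — tRs but no w* with sR²w* and tRw*.
(c): fails — nRq but no w with qR²w and nRw.
(d): fails — w1Rw0 but no w with w0R²w and w1Rw.
Valid on: (a).

(a)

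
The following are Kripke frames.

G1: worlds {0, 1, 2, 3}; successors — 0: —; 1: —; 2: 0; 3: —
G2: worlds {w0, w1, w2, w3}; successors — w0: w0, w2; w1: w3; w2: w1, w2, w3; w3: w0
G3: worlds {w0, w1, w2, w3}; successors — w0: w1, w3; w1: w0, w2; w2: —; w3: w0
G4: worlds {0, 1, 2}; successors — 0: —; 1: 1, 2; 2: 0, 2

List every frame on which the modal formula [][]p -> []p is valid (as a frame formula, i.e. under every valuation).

G4

Frame correspondent (Sahlqvist): forall x forall y (Rxy -> exists z (Rxz & Rzy)) — i.e. density.
G1: fails — R20 but no z with R2z and Rz0.
G2: fails — Rw1w3 but no z with Rw1z and Rzw3.
G3: fails — Rw1w2 but no z with Rw1z and Rzw2.
G4: ✓.
Valid on: G4.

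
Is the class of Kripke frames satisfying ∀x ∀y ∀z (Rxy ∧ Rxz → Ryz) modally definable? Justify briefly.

Definable; ◇p → □◇p defines it

This is a Sahlqvist condition; the 5 axiom ◇p → □◇p defines it.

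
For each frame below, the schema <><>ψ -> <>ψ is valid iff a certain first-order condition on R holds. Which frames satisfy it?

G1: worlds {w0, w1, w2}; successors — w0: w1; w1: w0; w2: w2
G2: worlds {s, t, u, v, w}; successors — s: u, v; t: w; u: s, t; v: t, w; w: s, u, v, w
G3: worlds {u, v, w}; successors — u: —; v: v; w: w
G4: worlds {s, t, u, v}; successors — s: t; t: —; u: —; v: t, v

G3, G4

This is the axiom for transitivity; its first-order frame correspondent is forall x forall y forall z (Rxy & Ryz -> Rxz).
G1: fails — Rw0w1 and Rw1w0 but not Rw0w0.
G2: fails — Rwu and Rut but not Rwt.
G3: condition met.
G4: condition met.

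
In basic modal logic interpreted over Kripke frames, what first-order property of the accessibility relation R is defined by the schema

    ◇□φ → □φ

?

The Euclidean property

This is frame-equivalent to ◇φ → □◇φ (substitute ¬φ for φ and contrapose).
Suppose ◇φ→□◇φ is valid. Take Rxy, Rxz and set V(φ)={y}. Then ◇φ at x, so □◇φ at x, so ◇φ at z, so some w with Rzw has φ; w=y, i.e. Rzy. By symmetry of the argument, Ryz.
Conversely, any frame satisfying ∀x ∀y ∀z (Rxy ∧ Rxz → Ryz) validates the schema.
So the correspondent is the Euclidean property.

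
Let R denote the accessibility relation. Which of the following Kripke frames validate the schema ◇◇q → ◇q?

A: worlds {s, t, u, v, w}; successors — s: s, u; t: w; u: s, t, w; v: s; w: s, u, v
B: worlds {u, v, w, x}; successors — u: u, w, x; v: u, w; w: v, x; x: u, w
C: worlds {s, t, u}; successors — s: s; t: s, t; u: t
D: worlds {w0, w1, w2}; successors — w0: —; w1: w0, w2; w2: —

The schema corresponds to transitivity: ∀x ∀y ∀z (Rxy ∧ Ryz → Rxz).
A: fails — Ruw and Rwu but not Ruu.
B: fails — Rxw and Rwx but not Rxx.
C: fails — Rut and Rts but not Rus.
D: ✓.
Valid on: D.

D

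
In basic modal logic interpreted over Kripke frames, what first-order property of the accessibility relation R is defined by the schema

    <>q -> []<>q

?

Suppose ◇q→□◇q is valid. Take Rxy, Rxz and set V(q)={y}. Then ◇q at x, so □◇q at x, so ◇q at z, so some w with Rzw has q; w=y, i.e. Rzy. By symmetry of the argument, Ryz.

the Euclidean property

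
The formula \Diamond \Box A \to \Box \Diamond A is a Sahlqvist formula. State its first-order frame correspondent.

Suppose ◇□A→□◇A is valid. Take Rxy, Rxz and set V(A)={w : Ryw}. Then □A at y so ◇□A at x, so □◇A at x, so ◇A at z, giving w with Rzw and Ryw.

convergence: \forall x \forall y \forall z (Rxy \wedge Rxz \to \exists w (Ryw \wedge Rzw))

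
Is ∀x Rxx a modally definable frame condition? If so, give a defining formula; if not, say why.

Yes — defined by □q → q

Yes: it is reflexivity, defined by the T schema □q → q.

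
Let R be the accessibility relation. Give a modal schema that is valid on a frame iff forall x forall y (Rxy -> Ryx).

s → □◇s

This is symmetry; the standard corresponding axiom is B: s → □◇s.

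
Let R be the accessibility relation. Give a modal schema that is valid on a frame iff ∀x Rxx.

□s → s

A defining formula is □s → s (the T axiom).
Suppose □s→s is valid. At any x set V(s)={w : Rxw}. Then □s holds at x, so s holds at x, i.e. Rxx.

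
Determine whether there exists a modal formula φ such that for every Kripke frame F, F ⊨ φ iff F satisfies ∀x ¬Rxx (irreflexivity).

If a class were modally definable it would be closed under surjective bounded morphisms (Goldblatt–Thomason).
The 3-cycle (worlds a,b,c with a→b→c→a) is irreflexive, and the map sending every world to a single reflexive point • is a surjective bounded morphism (forth: every edge maps to (•,•); back: every world has a successor). So any modal formula valid on the 3-cycle is also valid on the reflexive point, which is not irreflexive.
Hence irreflexivity is not modally definable.

Not modally definable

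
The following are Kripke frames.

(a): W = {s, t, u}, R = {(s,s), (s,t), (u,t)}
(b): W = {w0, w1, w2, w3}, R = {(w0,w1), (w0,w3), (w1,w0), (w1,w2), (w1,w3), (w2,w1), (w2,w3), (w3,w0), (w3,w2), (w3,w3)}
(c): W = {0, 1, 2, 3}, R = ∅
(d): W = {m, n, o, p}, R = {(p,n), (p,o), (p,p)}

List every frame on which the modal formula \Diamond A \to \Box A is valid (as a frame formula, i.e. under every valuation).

(c)

This is the axiom for partial functionality; its first-order frame correspondent is \forall x \forall y \forall z (Rxy \wedge Rxz \to y = z).
(a): fails — s sees both s and t.
(b): fails — w0 sees both w1 and w3.
(c): condition met.
(d): fails — p sees both n and o.
Valid on: (c).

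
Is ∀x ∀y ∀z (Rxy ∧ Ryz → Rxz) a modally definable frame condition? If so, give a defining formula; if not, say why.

Yes, by □p → □□p

Yes: it is transitivity, defined by the 4 schema □p → □□p.
Suppose □p→□□p is valid. Take Rxy, Ryz and set V(p)={w : Rxw}. Then □p at x, so □□p at x, so □p at y, so p at z, i.e. Rxz.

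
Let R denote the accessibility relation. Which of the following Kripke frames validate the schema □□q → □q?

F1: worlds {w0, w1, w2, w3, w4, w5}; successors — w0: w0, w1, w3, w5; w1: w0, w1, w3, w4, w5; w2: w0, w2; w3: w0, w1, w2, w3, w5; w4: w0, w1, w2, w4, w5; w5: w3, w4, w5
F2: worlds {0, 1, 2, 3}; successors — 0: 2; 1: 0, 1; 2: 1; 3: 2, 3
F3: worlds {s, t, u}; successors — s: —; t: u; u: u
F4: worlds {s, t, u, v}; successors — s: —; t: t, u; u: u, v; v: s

This is the axiom for density; its first-order frame correspondent is ∀x ∀y (Rxy → ∃z (Rxz ∧ Rzy)).
F1: holds.
F2: fails — R02 but no z with R0z and Rz2.
F3: holds.
F4: fails — Rvs but no z with Rvz and Rzs.

F1, F3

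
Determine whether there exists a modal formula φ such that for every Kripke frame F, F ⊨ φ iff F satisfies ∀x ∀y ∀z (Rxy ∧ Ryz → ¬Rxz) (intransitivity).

If a class were modally definable it would be closed under surjective bounded morphisms (Goldblatt–Thomason).
The 3-cycle (worlds s,t,u with s→t→u→s) is intransitive. Mapping every world to a single reflexive point • is a surjective bounded morphism; the reflexive point is not intransitive (R••∧R•• but R••).
So the class is not modally definable.

Not definable by any modal formula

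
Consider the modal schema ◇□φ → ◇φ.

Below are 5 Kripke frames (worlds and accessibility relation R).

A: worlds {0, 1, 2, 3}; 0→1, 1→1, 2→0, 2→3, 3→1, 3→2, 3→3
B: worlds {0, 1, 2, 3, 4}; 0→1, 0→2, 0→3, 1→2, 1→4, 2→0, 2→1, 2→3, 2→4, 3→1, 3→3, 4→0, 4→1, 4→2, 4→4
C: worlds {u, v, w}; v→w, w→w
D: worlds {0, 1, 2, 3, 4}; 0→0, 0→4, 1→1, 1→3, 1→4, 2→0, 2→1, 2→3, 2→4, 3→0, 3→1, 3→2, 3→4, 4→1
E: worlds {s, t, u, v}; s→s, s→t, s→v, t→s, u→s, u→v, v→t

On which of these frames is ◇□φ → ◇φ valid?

This is the axiom for a generalized confluence (Geach) condition; its first-order frame correspondent is ∀x ∀y (xRy → ∃w (yRw ∧ xRw)).
A: fails — 2R0 but no w with 0Rw and 2Rw.
B: fails — 3R1 but no w with 1Rw and 3Rw.
C: holds.
D: fails — 0R4 but no w with 4Rw and 0Rw.
E: fails — uRv but no w with vRw and uRw.
Valid on: C.

C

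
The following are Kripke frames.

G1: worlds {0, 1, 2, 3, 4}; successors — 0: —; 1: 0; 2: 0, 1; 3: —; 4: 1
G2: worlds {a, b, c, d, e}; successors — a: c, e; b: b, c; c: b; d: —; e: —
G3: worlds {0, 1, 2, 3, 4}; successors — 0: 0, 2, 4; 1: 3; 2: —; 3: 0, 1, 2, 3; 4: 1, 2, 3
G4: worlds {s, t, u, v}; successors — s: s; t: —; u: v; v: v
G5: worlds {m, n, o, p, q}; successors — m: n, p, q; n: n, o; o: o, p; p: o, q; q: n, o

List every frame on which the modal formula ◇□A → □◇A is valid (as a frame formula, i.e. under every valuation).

G4, G5

This is the axiom for convergence; its first-order frame correspondent is ∀x ∀y ∀z (Rxy ∧ Rxz → ∃w (Ryw ∧ Rzw)).
G1: fails — R10 and R10 but 0 and 0 have no common successor.
G2: fails — Rae and Rae but e and e have no common successor.
G3: fails — R00 and R02 but 0 and 2 have no common successor.
G4: satisfies the condition.
G5: satisfies the condition.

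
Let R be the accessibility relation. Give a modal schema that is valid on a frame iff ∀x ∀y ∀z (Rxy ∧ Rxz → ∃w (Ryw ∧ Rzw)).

The condition is convergence. The .2 schema ◇□p → □◇p defines it.

◇□p → □◇p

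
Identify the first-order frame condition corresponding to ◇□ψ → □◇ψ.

convergence

Suppose ◇□ψ→□◇ψ is valid. Take Rxy, Rxz and set V(ψ)={w : Ryw}. Then □ψ at y so ◇□ψ at x, so □◇ψ at x, so ◇ψ at z, giving w with Rzw and Ryw.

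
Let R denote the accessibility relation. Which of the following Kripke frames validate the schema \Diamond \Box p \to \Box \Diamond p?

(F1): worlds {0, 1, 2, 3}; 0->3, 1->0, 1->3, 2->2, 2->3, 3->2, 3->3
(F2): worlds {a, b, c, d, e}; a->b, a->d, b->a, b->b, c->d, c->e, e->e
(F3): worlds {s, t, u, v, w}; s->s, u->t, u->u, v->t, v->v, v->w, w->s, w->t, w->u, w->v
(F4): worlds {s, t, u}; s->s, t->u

(F1)

This is the axiom for convergence; its first-order frame correspondent is \forall x \forall y \forall z (Rxy \wedge Rxz \to \exists w (Ryw \wedge Rzw)).
(F1): condition met.
(F2): fails — Rab and Rad but b and d have no common successor.
(F3): fails — Rut and Rut but t and t have no common successor.
(F4): fails — Rtu and Rtu but u and u have no common successor.
Valid on: (F1).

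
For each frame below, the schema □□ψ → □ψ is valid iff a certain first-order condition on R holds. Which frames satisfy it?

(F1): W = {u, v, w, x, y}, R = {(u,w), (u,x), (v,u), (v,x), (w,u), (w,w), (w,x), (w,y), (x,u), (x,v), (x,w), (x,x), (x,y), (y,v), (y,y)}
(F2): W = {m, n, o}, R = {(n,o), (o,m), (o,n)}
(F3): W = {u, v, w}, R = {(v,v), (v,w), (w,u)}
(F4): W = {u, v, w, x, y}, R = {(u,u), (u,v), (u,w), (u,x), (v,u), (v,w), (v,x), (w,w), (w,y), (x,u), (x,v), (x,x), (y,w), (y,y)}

(F1), (F4)

This is the axiom for density; its first-order frame correspondent is ∀x ∀y (Rxy → ∃z (Rxz ∧ Rzy)).
(F1): condition met.
(F2): fails — Rno but no z with Rnz and Rzo.
(F3): fails — Rwu but no z with Rwz and Rzu.
(F4): condition met.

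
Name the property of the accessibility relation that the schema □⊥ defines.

emptiness of R: ∀x ∀y ¬Rxy

□⊥ is valid iff no world has any successor (otherwise □⊥ fails at any world with one).
Conversely, on a frame with emptiness of R the schema holds at every world under every valuation.
Frame condition: ∀x ∀y ¬Rxy.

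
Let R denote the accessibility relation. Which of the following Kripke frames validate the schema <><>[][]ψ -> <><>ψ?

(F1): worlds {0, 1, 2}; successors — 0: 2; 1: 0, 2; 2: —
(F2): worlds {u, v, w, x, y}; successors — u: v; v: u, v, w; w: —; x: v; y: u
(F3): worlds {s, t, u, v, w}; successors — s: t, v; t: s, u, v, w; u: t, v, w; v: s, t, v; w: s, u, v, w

(F3)

This is the axiom for a generalized confluence (Geach) condition; its first-order frame correspondent is forall x forall y (x R^2 y -> exists w (y R^2 w & x R^2 w)).
(F1): fails — 1R²2 but no w with 2R²w and 1R²w.
(F2): fails — uR²w but no t with wR²t and uR²t.
(F3): ✓.
Valid on: (F3).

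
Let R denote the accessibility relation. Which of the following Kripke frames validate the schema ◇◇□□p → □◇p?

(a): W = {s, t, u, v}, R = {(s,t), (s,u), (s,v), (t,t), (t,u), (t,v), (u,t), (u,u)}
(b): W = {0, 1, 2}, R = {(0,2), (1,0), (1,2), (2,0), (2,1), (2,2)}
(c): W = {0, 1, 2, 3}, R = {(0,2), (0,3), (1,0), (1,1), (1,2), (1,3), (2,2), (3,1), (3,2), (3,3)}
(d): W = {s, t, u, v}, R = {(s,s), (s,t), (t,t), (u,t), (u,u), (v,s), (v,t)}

Frame correspondent (Sahlqvist): ∀x ∀y ∀z ((xR²y ∧ xRz) → ∃w (yR²w ∧ zRw)) — i.e. a generalized confluence (Geach) condition.
(a): fails — sR²t, sRv but no w with tR²w and vRw.
(b): satisfies the condition.
(c): satisfies the condition.
(d): satisfies the condition.

(b), (c), (d)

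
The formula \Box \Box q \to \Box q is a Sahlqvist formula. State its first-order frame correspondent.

Suppose □□q→□q is valid. Take Rxy and set V(q)={w : xR²w}. Then □□q at x, so □q at x, so q at y, i.e. ∃z(Rxz∧Rzy).

Density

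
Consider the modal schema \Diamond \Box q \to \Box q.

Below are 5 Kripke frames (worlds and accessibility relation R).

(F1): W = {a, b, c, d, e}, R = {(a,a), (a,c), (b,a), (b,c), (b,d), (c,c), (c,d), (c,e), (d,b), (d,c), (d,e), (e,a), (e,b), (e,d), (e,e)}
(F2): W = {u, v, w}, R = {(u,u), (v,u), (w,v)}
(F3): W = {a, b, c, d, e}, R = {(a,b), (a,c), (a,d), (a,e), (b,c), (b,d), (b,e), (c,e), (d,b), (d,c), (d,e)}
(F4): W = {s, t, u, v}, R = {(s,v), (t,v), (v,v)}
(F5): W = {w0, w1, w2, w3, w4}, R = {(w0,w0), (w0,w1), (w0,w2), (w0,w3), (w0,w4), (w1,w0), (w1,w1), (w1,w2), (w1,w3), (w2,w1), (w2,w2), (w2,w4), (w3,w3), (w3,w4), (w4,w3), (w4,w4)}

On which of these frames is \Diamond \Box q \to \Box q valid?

(F4)

Frame correspondent (Sahlqvist): \forall x \forall y \forall z (Rxy \wedge Rxz \to Ryz) — i.e. the Euclidean property.
(F1): fails — Rac and Raa but not Rca.
(F2): fails — Rwv and Rwv but not Rvv.
(F3): fails — Rab and Rab but not Rbb.
(F4): satisfies the condition.
(F5): fails — Rw0w4 and Rw0w1 but not Rw4w1.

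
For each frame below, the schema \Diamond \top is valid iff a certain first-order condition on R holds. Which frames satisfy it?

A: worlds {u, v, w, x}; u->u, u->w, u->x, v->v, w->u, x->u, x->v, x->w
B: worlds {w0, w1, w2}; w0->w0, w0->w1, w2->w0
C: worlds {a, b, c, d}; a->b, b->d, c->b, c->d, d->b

The schema corresponds to seriality: \forall x \exists y Rxy.
A: ✓.
B: fails — world w1 has no successor.
C: ✓.
Valid on: A, C.

A, C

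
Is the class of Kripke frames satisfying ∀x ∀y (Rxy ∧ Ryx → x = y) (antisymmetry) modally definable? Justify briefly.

Not definable by any modal formula

Any modally definable frame class is closed under surjective bounded morphisms.
The 4-cycle (worlds w0,w1,w2,w3 with w0→w1→w2→w3→w0) is antisymmetric. Sending even-indexed worlds to a and odd-indexed worlds to b is a surjective bounded morphism onto the two-world frame with a↔b, which is not antisymmetric.
Hence antisymmetry is not modally definable.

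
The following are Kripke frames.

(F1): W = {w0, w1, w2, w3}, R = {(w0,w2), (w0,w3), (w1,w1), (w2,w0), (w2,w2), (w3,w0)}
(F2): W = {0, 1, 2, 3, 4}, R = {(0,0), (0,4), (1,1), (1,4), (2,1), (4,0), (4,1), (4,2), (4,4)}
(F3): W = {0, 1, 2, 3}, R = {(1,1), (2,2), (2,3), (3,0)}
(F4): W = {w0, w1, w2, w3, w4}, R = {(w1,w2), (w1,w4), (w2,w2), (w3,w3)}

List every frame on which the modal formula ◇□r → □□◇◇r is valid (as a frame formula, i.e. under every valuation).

Frame correspondent (Sahlqvist): ∀x ∀y ∀z ((xRy ∧ xR²z) → ∃w (yRw ∧ zR²w)) — i.e. a generalized confluence (Geach) condition.
(F1): holds.
(F2): holds.
(F3): fails — 2R2, 2R²0 but no w with 2Rw and 0R²w.
(F4): fails — w1Rw4, w1R²w2 but no w with w4Rw and w2R²w.
Valid on: (F1), (F2).

(F1), (F2)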